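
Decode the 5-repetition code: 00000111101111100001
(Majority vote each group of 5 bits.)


Groups: 00000, 11110, 11111, 00001
Majority votes: 0110

0110


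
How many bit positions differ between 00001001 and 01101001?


XOR: 01100000
Count of 1s: 2

2


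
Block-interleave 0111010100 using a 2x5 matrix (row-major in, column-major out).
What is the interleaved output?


Matrix:
  01110
  10100
Read columns: 0110111000

0110111000


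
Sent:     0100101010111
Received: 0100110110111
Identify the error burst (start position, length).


XOR: 0000011100000

Burst at position 5, length 3


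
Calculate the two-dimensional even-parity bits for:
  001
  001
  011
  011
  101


Row parities: 11000
Column parities: 101

Row P: 11000, Col P: 101, Corner: 0


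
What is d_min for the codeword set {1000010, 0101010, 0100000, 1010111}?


Comparing all pairs, minimum distance: 2
Can detect 1 errors, correct 0 errors

2


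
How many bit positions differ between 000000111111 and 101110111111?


XOR: 101110000000
Count of 1s: 4

4


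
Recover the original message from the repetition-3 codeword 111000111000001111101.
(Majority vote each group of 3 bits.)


Groups: 111, 000, 111, 000, 001, 111, 101
Majority votes: 1010011

1010011


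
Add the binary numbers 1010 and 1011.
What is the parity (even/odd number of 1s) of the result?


1010 = 10
1011 = 11
Sum = 21 = 10101
1s count = 3

odd parity (3 ones in 10101)


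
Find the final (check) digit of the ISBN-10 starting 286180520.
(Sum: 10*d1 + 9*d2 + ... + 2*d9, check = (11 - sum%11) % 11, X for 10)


Weighted sum: 221
221 mod 11 = 1

Check digit: X


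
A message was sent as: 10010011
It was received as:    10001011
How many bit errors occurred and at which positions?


XOR: 00011000

2 error(s) at position(s): 3, 4


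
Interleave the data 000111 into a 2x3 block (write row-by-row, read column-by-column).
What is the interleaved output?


Matrix:
  000
  111
Read columns: 010101

010101


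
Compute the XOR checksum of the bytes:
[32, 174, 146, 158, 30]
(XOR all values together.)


XOR chain: 32 ^ 174 ^ 146 ^ 158 ^ 30 = 156

156


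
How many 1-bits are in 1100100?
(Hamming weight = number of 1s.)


Counting 1s in 1100100

3


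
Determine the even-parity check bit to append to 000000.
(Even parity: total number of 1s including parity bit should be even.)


Number of 1s in data: 0
Parity bit: 0

0


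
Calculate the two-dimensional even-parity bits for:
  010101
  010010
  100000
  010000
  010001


Row parities: 10110
Column parities: 100110

Row P: 10110, Col P: 100110, Corner: 1


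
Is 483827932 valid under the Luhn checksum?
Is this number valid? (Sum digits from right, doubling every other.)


Luhn sum = 45
45 mod 10 = 5

Invalid (Luhn sum mod 10 = 5)


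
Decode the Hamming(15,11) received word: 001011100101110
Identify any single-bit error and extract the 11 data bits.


Syndrome = 2: error at position 2

Data: 11110101110 (corrected bit 2)


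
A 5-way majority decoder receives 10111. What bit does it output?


Ones: 4 out of 5
Threshold: 3

1 (4/5 voted 1)


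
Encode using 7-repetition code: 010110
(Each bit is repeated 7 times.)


Each bit -> 7 copies

000000011111110000000111111111111110000000


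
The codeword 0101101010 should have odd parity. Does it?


Number of 1s: 5

Yes, parity is correct (5 ones)


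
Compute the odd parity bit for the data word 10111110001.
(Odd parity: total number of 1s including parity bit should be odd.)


Number of 1s in data: 7
Parity bit: 0

0


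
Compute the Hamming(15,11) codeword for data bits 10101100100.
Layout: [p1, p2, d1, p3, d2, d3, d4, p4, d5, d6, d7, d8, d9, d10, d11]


Parity bits: p1=1, p2=1, p3=0, p4=1

111001011100100


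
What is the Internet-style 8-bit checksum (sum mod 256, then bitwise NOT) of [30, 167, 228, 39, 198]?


Sum = 662 mod 256 = 150
Complement = 105

105


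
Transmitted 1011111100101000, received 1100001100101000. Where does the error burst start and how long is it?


XOR: 0111110000000000

Burst at position 1, length 5


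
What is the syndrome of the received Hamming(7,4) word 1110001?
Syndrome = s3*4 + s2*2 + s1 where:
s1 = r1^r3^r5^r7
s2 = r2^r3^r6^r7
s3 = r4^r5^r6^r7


s1=1, s2=1, s3=1

Syndrome = 7 (error at position 7)


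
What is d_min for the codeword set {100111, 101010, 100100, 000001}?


Comparing all pairs, minimum distance: 2
Can detect 1 errors, correct 0 errors

2


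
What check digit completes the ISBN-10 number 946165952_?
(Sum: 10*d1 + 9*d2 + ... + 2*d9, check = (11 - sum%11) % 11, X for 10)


Weighted sum: 297
297 mod 11 = 0

Check digit: 0


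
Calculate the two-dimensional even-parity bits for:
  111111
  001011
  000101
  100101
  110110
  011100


Row parities: 010101
Column parities: 111110

Row P: 010101, Col P: 111110, Corner: 1


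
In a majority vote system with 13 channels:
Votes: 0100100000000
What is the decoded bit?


Ones: 2 out of 13
Threshold: 7

0 (2/13 voted 1)


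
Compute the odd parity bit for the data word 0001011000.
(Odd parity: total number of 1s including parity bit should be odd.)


Number of 1s in data: 3
Parity bit: 0

0


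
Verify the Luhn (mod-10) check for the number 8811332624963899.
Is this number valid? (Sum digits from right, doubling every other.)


Luhn sum = 92
92 mod 10 = 2

Invalid (Luhn sum mod 10 = 2)


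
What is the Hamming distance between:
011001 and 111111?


XOR: 100110
Count of 1s: 3

3


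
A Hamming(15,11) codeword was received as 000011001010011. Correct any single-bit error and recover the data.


Syndrome = 0: no error detected

Data: 01101010011 (no errors)


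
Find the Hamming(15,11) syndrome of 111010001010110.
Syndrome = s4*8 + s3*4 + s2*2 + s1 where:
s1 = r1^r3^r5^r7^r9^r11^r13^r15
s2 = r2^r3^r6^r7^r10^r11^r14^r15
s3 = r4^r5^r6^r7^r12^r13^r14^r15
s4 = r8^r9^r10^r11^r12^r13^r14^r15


s1=0, s2=0, s3=1, s4=0

Syndrome = 4 (error at position 4)


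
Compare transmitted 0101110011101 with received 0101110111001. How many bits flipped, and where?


XOR: 0000000100100

2 error(s) at position(s): 7, 10


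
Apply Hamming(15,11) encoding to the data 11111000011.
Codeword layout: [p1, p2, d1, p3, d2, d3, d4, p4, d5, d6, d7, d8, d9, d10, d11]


Parity bits: p1=1, p2=1, p3=1, p4=1

111111111000011


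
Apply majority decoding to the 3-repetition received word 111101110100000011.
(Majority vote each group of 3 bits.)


Groups: 111, 101, 110, 100, 000, 011
Majority votes: 111001

111001


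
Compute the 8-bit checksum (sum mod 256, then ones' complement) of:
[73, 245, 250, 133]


Sum = 701 mod 256 = 189
Complement = 66

66


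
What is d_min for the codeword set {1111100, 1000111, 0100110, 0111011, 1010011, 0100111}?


Comparing all pairs, minimum distance: 1
Can detect 0 errors, correct 0 errors

1


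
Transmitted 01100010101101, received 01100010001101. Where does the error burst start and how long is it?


XOR: 00000000100000

Burst at position 8, length 1


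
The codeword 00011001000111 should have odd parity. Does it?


Number of 1s: 6

No, parity error (6 ones)


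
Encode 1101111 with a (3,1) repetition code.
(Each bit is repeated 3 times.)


Each bit -> 3 copies

111111000111111111111


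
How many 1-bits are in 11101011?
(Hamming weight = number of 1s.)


Counting 1s in 11101011

6


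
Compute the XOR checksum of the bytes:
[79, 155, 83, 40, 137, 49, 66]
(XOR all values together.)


XOR chain: 79 ^ 155 ^ 83 ^ 40 ^ 137 ^ 49 ^ 66 = 85

85


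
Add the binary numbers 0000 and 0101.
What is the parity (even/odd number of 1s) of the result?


0000 = 0
0101 = 5
Sum = 5 = 101
1s count = 2

even parity (2 ones in 101)


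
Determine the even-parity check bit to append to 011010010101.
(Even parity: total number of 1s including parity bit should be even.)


Number of 1s in data: 6
Parity bit: 0

0


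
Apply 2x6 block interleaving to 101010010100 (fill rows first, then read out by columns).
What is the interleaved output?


Matrix:
  101010
  010100
Read columns: 100110011000

100110011000


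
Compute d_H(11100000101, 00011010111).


XOR: 11111010010
Count of 1s: 7

7


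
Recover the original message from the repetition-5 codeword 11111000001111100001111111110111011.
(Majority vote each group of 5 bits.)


Groups: 11111, 00000, 11111, 00001, 11111, 11101, 11011
Majority votes: 1010111

1010111


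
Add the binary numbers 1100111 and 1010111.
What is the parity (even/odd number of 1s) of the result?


1100111 = 103
1010111 = 87
Sum = 190 = 10111110
1s count = 6

even parity (6 ones in 10111110)


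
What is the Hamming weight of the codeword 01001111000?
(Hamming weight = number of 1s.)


Counting 1s in 01001111000

5


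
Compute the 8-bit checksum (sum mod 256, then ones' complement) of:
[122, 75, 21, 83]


Sum = 301 mod 256 = 45
Complement = 210

210


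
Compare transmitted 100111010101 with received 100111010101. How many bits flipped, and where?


XOR: 000000000000

0 errors (received matches sent)


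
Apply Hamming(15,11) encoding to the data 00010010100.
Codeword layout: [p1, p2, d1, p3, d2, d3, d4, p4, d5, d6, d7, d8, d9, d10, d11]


Parity bits: p1=1, p2=0, p3=0, p4=0

100000100010100


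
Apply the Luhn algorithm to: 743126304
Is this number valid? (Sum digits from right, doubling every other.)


Luhn sum = 32
32 mod 10 = 2

Invalid (Luhn sum mod 10 = 2)


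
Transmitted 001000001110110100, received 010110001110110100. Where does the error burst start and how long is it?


XOR: 011110000000000000

Burst at position 1, length 4


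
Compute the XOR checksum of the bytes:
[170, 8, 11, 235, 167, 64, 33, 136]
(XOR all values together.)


XOR chain: 170 ^ 8 ^ 11 ^ 235 ^ 167 ^ 64 ^ 33 ^ 136 = 12

12


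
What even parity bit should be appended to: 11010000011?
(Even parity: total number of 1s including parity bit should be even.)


Number of 1s in data: 5
Parity bit: 1

1


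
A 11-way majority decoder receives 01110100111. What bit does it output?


Ones: 7 out of 11
Threshold: 6

1 (7/11 voted 1)


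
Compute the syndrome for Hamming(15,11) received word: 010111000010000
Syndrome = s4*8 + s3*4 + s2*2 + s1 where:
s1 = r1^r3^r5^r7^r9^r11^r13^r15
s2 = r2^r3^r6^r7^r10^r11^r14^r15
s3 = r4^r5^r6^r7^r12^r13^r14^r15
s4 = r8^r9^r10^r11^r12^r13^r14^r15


s1=0, s2=1, s3=1, s4=1

Syndrome = 14 (error at position 14)


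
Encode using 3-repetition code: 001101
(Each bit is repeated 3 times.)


Each bit -> 3 copies

000000111111000111


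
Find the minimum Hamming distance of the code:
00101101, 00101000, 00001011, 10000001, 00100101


Comparing all pairs, minimum distance: 1
Can detect 0 errors, correct 0 errors

1


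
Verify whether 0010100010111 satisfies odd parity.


Number of 1s: 6

No, parity error (6 ones)


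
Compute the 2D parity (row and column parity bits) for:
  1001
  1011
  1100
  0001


Row parities: 0101
Column parities: 1111

Row P: 0101, Col P: 1111, Corner: 0


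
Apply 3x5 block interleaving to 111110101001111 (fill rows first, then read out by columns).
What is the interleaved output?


Matrix:
  11111
  01010
  01111
Read columns: 100111101111101

100111101111101


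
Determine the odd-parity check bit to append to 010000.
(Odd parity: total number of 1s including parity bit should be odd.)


Number of 1s in data: 1
Parity bit: 0

0


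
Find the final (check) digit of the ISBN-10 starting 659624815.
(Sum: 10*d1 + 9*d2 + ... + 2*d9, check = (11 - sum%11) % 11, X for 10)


Weighted sum: 296
296 mod 11 = 10

Check digit: 1


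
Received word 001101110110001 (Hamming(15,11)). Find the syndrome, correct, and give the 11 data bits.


Syndrome = 0: no error detected

Data: 10110110001 (no errors)


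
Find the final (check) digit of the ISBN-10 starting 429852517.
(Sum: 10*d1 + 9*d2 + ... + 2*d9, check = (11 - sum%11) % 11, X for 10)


Weighted sum: 263
263 mod 11 = 10

Check digit: 1


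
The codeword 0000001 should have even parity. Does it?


Number of 1s: 1

No, parity error (1 ones)


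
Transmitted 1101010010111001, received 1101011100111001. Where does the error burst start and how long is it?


XOR: 0000001110000000

Burst at position 6, length 3


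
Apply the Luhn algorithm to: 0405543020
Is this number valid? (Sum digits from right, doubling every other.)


Luhn sum = 24
24 mod 10 = 4

Invalid (Luhn sum mod 10 = 4)


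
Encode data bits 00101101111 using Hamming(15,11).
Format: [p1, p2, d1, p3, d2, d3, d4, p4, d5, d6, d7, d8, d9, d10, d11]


Parity bits: p1=1, p2=0, p3=1, p4=0

100101001101111


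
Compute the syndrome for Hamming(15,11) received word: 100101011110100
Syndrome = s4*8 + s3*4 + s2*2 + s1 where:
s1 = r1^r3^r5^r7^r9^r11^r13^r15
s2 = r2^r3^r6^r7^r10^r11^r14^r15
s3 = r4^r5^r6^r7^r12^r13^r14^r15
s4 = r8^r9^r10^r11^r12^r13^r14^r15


s1=0, s2=1, s3=1, s4=1

Syndrome = 14 (error at position 14)


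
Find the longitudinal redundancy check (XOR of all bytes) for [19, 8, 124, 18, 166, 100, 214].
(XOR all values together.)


XOR chain: 19 ^ 8 ^ 124 ^ 18 ^ 166 ^ 100 ^ 214 = 97

97


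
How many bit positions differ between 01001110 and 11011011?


XOR: 10010101
Count of 1s: 4

4


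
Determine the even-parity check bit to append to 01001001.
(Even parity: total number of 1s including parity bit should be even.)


Number of 1s in data: 3
Parity bit: 1

1


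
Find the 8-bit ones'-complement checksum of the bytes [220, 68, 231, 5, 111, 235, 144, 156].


Sum = 1170 mod 256 = 146
Complement = 109

109


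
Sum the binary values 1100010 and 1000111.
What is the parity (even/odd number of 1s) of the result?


1100010 = 98
1000111 = 71
Sum = 169 = 10101001
1s count = 4

even parity (4 ones in 10101001)


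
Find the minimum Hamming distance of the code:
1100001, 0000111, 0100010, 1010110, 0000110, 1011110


Comparing all pairs, minimum distance: 1
Can detect 0 errors, correct 0 errors

1


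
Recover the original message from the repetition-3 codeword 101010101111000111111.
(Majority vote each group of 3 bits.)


Groups: 101, 010, 101, 111, 000, 111, 111
Majority votes: 1011011

1011011


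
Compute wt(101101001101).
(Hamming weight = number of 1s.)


Counting 1s in 101101001101

7


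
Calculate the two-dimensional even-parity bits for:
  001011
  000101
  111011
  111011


Row parities: 1011
Column parities: 001110

Row P: 1011, Col P: 001110, Corner: 1


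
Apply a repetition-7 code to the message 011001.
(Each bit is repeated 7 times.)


Each bit -> 7 copies

000000011111111111111000000000000001111111


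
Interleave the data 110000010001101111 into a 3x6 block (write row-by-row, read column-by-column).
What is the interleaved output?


Matrix:
  110000
  010001
  101111
Read columns: 101110001001001011

101110001001001011


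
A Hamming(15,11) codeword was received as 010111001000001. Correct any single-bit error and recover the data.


Syndrome = 3: error at position 3

Data: 11101000001 (corrected bit 3)


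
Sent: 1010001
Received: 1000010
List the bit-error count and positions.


XOR: 0010011

3 error(s) at position(s): 2, 5, 6


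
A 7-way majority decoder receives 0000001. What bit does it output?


Ones: 1 out of 7
Threshold: 4

0 (1/7 voted 1)


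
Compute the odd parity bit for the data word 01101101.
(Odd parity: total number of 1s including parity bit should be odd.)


Number of 1s in data: 5
Parity bit: 0

0


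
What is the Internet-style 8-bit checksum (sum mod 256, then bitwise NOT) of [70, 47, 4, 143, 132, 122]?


Sum = 518 mod 256 = 6
Complement = 249

249


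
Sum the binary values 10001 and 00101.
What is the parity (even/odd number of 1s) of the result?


10001 = 17
00101 = 5
Sum = 22 = 10110
1s count = 3

odd parity (3 ones in 10110)


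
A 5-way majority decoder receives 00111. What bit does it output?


Ones: 3 out of 5
Threshold: 3

1 (3/5 voted 1)


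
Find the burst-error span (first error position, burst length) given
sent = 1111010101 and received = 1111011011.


XOR: 0000001110

Burst at position 6, length 3


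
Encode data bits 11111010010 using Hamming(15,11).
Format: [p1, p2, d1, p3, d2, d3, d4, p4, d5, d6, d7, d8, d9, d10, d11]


Parity bits: p1=1, p2=1, p3=0, p4=1

111011111010010


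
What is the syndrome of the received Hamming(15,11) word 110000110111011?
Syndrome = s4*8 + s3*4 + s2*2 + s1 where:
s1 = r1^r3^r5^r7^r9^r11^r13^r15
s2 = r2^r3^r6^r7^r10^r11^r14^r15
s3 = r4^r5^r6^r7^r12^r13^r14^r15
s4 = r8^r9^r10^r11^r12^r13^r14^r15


s1=0, s2=0, s3=0, s4=0

Syndrome = 0 (no error)


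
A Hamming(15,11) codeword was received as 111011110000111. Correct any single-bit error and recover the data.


Syndrome = 0: no error detected

Data: 11110000111 (no errors)


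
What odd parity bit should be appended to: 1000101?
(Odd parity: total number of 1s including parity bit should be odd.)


Number of 1s in data: 3
Parity bit: 0

0


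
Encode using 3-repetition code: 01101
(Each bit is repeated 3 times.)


Each bit -> 3 copies

000111111000111


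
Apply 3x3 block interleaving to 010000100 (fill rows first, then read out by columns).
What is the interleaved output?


Matrix:
  010
  000
  100
Read columns: 001100000

001100000


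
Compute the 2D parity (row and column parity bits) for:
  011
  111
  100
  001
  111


Row parities: 01111
Column parities: 110

Row P: 01111, Col P: 110, Corner: 0


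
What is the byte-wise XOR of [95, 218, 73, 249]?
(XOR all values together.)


XOR chain: 95 ^ 218 ^ 73 ^ 249 = 53

53


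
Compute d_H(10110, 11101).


XOR: 01011
Count of 1s: 3

3


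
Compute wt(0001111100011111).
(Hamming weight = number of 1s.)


Counting 1s in 0001111100011111

10


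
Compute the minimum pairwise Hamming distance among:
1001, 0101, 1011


Comparing all pairs, minimum distance: 1
Can detect 0 errors, correct 0 errors

1


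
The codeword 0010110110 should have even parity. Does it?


Number of 1s: 5

No, parity error (5 ones)


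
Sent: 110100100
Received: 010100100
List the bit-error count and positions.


XOR: 100000000

1 error(s) at position(s): 0


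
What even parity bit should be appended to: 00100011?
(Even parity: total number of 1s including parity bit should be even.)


Number of 1s in data: 3
Parity bit: 1

1


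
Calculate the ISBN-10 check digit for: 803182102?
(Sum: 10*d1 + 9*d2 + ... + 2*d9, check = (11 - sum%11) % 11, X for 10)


Weighted sum: 177
177 mod 11 = 1

Check digit: X


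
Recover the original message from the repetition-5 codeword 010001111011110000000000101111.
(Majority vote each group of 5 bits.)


Groups: 01000, 11110, 11110, 00000, 00001, 01111
Majority votes: 011001

011001


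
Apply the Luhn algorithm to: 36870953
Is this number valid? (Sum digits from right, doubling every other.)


Luhn sum = 39
39 mod 10 = 9

Invalid (Luhn sum mod 10 = 9)


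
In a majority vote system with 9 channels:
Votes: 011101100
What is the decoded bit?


Ones: 5 out of 9
Threshold: 5

1 (5/9 voted 1)


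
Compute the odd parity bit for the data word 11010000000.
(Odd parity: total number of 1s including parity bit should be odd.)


Number of 1s in data: 3
Parity bit: 0

0


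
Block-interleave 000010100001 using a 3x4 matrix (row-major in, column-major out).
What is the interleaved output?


Matrix:
  0000
  1010
  0001
Read columns: 010000010001

010000010001


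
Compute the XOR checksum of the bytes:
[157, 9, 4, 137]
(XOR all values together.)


XOR chain: 157 ^ 9 ^ 4 ^ 137 = 25

25


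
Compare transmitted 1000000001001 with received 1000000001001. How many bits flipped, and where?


XOR: 0000000000000

0 errors (received matches sent)


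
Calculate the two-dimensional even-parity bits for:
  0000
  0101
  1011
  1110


Row parities: 0011
Column parities: 0000

Row P: 0011, Col P: 0000, Corner: 0


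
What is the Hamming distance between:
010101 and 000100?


XOR: 010001
Count of 1s: 2

2


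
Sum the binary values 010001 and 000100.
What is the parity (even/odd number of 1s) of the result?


010001 = 17
000100 = 4
Sum = 21 = 10101
1s count = 3

odd parity (3 ones in 10101)


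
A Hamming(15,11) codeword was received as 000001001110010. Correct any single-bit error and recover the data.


Syndrome = 0: no error detected

Data: 00101110010 (no errors)


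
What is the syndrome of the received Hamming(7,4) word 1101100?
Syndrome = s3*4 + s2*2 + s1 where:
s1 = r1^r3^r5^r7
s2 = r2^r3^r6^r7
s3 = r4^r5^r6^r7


s1=0, s2=1, s3=0

Syndrome = 2 (error at position 2)


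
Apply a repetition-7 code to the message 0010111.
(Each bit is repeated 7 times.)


Each bit -> 7 copies

0000000000000011111110000000111111111111111111111


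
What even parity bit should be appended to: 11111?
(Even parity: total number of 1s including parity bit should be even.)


Number of 1s in data: 5
Parity bit: 1

1


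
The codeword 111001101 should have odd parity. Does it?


Number of 1s: 6

No, parity error (6 ones)


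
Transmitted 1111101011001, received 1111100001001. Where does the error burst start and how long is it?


XOR: 0000001010000

Burst at position 6, length 3


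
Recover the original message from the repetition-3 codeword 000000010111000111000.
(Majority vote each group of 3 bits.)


Groups: 000, 000, 010, 111, 000, 111, 000
Majority votes: 0001010

0001010


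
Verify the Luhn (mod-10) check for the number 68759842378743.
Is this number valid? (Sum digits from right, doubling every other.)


Luhn sum = 86
86 mod 10 = 6

Invalid (Luhn sum mod 10 = 6)


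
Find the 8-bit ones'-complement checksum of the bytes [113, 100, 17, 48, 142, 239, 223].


Sum = 882 mod 256 = 114
Complement = 141

141


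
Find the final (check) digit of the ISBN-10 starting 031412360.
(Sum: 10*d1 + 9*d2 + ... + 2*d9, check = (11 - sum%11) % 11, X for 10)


Weighted sum: 109
109 mod 11 = 10

Check digit: 1


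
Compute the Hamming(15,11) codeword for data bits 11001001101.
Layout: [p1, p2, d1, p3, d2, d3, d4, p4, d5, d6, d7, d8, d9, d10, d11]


Parity bits: p1=1, p2=0, p3=0, p4=0

101010001001101


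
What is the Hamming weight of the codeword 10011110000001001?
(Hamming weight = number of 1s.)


Counting 1s in 10011110000001001

7


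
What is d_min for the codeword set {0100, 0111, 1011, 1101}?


Comparing all pairs, minimum distance: 2
Can detect 1 errors, correct 0 errors

2


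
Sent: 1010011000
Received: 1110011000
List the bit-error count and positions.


XOR: 0100000000

1 error(s) at position(s): 1


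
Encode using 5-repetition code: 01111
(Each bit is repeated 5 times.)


Each bit -> 5 copies

0000011111111111111111111


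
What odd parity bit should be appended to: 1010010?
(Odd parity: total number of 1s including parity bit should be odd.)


Number of 1s in data: 3
Parity bit: 0

0


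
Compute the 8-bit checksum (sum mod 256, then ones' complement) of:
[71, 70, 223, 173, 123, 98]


Sum = 758 mod 256 = 246
Complement = 9

9


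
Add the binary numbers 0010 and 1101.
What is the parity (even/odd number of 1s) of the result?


0010 = 2
1101 = 13
Sum = 15 = 1111
1s count = 4

even parity (4 ones in 1111)


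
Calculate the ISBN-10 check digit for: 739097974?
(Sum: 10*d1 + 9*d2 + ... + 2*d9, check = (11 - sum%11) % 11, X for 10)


Weighted sum: 323
323 mod 11 = 4

Check digit: 7


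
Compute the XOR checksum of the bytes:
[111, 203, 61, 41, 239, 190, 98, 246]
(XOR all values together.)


XOR chain: 111 ^ 203 ^ 61 ^ 41 ^ 239 ^ 190 ^ 98 ^ 246 = 117

117


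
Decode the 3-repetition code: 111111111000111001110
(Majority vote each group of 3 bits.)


Groups: 111, 111, 111, 000, 111, 001, 110
Majority votes: 1110101

1110101


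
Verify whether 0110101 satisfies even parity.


Number of 1s: 4

Yes, parity is correct (4 ones)


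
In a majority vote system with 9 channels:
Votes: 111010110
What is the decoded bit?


Ones: 6 out of 9
Threshold: 5

1 (6/9 voted 1)


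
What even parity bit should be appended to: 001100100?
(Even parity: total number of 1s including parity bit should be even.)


Number of 1s in data: 3
Parity bit: 1

1


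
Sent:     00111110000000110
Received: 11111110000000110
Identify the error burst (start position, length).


XOR: 11000000000000000

Burst at position 0, length 2


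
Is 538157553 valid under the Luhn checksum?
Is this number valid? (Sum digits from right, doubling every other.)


Luhn sum = 40
40 mod 10 = 0

Valid (Luhn sum mod 10 = 0)


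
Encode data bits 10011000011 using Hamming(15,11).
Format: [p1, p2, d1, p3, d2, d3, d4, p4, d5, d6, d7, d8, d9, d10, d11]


Parity bits: p1=0, p2=0, p3=1, p4=1

001100111000011


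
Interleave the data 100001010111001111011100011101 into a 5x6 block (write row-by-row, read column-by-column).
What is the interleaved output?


Matrix:
  100001
  010111
  001111
  011100
  011101
Read columns: 100000101100111011110110011101

100000101100111011110110011101


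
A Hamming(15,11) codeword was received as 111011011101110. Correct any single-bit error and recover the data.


Syndrome = 7: error at position 7

Data: 11111101110 (corrected bit 7)


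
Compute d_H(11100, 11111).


XOR: 00011
Count of 1s: 2

2


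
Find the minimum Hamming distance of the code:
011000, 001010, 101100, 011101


Comparing all pairs, minimum distance: 2
Can detect 1 errors, correct 0 errors

2


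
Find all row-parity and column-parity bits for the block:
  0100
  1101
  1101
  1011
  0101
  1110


Row parities: 111101
Column parities: 0100

Row P: 111101, Col P: 0100, Corner: 1


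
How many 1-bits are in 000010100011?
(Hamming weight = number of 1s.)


Counting 1s in 000010100011

4


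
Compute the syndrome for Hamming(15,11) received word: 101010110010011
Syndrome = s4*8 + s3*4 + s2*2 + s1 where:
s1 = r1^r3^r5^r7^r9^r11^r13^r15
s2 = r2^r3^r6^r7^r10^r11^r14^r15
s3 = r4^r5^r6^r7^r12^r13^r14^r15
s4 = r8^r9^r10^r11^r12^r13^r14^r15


s1=0, s2=1, s3=0, s4=0

Syndrome = 2 (error at position 2)


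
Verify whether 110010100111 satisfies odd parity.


Number of 1s: 7

Yes, parity is correct (7 ones)


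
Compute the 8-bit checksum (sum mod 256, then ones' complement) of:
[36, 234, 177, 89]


Sum = 536 mod 256 = 24
Complement = 231

231


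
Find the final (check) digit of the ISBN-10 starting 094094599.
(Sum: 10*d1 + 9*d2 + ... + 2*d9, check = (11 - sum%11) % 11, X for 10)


Weighted sum: 252
252 mod 11 = 10

Check digit: 1


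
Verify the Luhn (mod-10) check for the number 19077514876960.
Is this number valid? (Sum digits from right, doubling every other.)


Luhn sum = 63
63 mod 10 = 3

Invalid (Luhn sum mod 10 = 3)


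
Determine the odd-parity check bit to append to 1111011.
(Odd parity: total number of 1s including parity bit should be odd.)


Number of 1s in data: 6
Parity bit: 1

1


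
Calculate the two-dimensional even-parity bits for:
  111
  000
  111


Row parities: 101
Column parities: 000

Row P: 101, Col P: 000, Corner: 0


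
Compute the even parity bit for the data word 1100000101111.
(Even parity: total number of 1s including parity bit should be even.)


Number of 1s in data: 7
Parity bit: 1

1


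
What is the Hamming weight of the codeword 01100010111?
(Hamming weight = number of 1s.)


Counting 1s in 01100010111

6


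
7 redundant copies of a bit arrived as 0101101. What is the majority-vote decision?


Ones: 4 out of 7
Threshold: 4

1 (4/7 voted 1)


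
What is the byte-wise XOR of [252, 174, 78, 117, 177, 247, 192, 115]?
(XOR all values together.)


XOR chain: 252 ^ 174 ^ 78 ^ 117 ^ 177 ^ 247 ^ 192 ^ 115 = 156

156


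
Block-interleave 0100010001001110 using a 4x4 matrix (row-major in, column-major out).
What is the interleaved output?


Matrix:
  0100
  0100
  0100
  1110
Read columns: 0001111100010000

0001111100010000


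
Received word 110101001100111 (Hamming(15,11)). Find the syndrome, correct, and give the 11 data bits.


Syndrome = 14: error at position 14

Data: 00101100101 (corrected bit 14)


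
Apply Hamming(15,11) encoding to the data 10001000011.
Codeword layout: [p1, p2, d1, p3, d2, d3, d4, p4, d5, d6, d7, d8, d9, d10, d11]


Parity bits: p1=1, p2=1, p3=0, p4=1

111000011000011


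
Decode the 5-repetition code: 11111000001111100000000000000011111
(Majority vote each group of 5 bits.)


Groups: 11111, 00000, 11111, 00000, 00000, 00000, 11111
Majority votes: 1010001

1010001


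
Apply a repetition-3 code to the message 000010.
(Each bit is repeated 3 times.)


Each bit -> 3 copies

000000000000111000


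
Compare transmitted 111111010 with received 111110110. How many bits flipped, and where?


XOR: 000001100

2 error(s) at position(s): 5, 6


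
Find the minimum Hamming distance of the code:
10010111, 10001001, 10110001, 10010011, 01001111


Comparing all pairs, minimum distance: 1
Can detect 0 errors, correct 0 errors

1


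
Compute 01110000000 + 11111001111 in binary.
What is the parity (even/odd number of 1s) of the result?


01110000000 = 896
11111001111 = 1999
Sum = 2895 = 101101001111
1s count = 8

even parity (8 ones in 101101001111)


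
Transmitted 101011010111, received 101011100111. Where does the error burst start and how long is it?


XOR: 000000110000

Burst at position 6, length 2


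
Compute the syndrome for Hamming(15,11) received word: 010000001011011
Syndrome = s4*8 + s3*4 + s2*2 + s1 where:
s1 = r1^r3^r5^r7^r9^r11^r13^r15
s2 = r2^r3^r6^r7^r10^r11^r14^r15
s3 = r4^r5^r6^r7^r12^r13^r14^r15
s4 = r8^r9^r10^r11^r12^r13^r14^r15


s1=1, s2=0, s3=1, s4=1

Syndrome = 13 (error at position 13)


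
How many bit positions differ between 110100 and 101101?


XOR: 011001
Count of 1s: 3

3


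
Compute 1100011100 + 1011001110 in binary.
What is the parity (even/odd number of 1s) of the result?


1100011100 = 796
1011001110 = 718
Sum = 1514 = 10111101010
1s count = 7

odd parity (7 ones in 10111101010)


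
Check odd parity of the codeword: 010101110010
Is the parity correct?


Number of 1s: 6

No, parity error (6 ones)


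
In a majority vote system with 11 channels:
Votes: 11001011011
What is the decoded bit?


Ones: 7 out of 11
Threshold: 6

1 (7/11 voted 1)


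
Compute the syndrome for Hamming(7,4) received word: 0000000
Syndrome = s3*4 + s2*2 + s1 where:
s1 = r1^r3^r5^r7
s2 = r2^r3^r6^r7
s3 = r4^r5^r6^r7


s1=0, s2=0, s3=0

Syndrome = 0 (no error)


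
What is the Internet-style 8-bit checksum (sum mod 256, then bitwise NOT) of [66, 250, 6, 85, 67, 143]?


Sum = 617 mod 256 = 105
Complement = 150

150


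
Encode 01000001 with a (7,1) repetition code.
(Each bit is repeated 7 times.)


Each bit -> 7 copies

00000001111111000000000000000000000000000000000001111111


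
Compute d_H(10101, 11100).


XOR: 01001
Count of 1s: 2

2


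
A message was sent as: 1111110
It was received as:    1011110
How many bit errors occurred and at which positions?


XOR: 0100000

1 error(s) at position(s): 1


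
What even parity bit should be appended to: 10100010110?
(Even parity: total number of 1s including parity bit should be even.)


Number of 1s in data: 5
Parity bit: 1

1


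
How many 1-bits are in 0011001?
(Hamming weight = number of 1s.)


Counting 1s in 0011001

3


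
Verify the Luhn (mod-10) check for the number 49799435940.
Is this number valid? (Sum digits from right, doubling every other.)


Luhn sum = 67
67 mod 10 = 7

Invalid (Luhn sum mod 10 = 7)


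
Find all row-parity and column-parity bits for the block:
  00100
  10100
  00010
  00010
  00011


Row parities: 10110
Column parities: 10011

Row P: 10110, Col P: 10011, Corner: 1


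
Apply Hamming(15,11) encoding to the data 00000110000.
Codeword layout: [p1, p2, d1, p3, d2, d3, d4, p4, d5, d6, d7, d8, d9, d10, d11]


Parity bits: p1=1, p2=0, p3=0, p4=0

100000000110000


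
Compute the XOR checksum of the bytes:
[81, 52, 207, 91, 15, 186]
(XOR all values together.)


XOR chain: 81 ^ 52 ^ 207 ^ 91 ^ 15 ^ 186 = 68

68


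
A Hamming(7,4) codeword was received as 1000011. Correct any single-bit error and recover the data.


Syndrome = 0: no error detected

Data: 0011 (no errors)


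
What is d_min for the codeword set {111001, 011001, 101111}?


Comparing all pairs, minimum distance: 1
Can detect 0 errors, correct 0 errors

1


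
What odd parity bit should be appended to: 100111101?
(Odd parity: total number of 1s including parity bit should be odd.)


Number of 1s in data: 6
Parity bit: 1

1


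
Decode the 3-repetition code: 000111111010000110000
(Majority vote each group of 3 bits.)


Groups: 000, 111, 111, 010, 000, 110, 000
Majority votes: 0110010

0110010


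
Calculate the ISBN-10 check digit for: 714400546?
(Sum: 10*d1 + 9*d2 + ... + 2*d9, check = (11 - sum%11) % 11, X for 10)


Weighted sum: 183
183 mod 11 = 7

Check digit: 4


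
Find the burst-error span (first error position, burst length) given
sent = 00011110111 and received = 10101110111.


XOR: 10110000000

Burst at position 0, length 4


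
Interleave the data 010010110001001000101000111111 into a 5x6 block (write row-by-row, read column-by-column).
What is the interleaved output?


Matrix:
  010010
  110001
  001000
  101000
  111111
Read columns: 010111100100111000011000101001

010111100100111000011000101001


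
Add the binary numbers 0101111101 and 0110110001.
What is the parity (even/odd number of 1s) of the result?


0101111101 = 381
0110110001 = 433
Sum = 814 = 1100101110
1s count = 6

even parity (6 ones in 1100101110)


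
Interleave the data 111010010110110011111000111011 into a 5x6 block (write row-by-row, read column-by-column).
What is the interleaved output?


Matrix:
  111010
  010110
  110011
  111000
  111011
Read columns: 101111111110011010001110100101

101111111110011010001110100101


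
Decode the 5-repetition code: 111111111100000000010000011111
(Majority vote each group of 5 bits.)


Groups: 11111, 11111, 00000, 00001, 00000, 11111
Majority votes: 110001

110001


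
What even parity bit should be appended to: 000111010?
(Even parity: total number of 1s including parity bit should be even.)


Number of 1s in data: 4
Parity bit: 0

0


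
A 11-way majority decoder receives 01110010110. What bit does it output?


Ones: 6 out of 11
Threshold: 6

1 (6/11 voted 1)


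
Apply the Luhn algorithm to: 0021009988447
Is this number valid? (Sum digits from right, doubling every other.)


Luhn sum = 56
56 mod 10 = 6

Invalid (Luhn sum mod 10 = 6)


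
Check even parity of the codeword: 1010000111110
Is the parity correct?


Number of 1s: 7

No, parity error (7 ones)


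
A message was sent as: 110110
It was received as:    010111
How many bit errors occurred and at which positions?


XOR: 100001

2 error(s) at position(s): 0, 5


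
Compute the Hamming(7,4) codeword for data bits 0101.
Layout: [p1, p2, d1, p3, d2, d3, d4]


Parity bits: p1=0, p2=1, p3=0

0100101


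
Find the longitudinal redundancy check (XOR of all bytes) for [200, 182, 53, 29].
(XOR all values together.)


XOR chain: 200 ^ 182 ^ 53 ^ 29 = 86

86


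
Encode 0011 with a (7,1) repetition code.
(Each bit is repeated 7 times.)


Each bit -> 7 copies

0000000000000011111111111111


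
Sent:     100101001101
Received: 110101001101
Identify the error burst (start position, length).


XOR: 010000000000

Burst at position 1, length 1


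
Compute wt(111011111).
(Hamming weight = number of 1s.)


Counting 1s in 111011111

8


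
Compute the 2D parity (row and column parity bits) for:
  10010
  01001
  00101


Row parities: 000
Column parities: 11110

Row P: 000, Col P: 11110, Corner: 0


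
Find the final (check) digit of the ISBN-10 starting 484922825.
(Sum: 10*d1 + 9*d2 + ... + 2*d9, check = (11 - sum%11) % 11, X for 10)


Weighted sum: 277
277 mod 11 = 2

Check digit: 9


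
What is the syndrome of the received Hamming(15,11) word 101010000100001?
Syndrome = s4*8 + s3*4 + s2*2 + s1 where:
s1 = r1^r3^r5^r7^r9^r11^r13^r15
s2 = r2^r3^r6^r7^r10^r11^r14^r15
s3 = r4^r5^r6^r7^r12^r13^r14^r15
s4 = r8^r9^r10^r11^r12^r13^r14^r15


s1=0, s2=1, s3=0, s4=0

Syndrome = 2 (error at position 2)


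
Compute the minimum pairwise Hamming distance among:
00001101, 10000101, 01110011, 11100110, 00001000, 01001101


Comparing all pairs, minimum distance: 1
Can detect 0 errors, correct 0 errors

1


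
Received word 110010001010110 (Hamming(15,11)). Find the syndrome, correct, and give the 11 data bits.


Syndrome = 7: error at position 7

Data: 01011010110 (corrected bit 7)


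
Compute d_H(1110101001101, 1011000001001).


XOR: 0101101000100
Count of 1s: 5

5


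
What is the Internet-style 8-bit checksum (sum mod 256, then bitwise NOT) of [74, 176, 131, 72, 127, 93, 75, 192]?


Sum = 940 mod 256 = 172
Complement = 83

83


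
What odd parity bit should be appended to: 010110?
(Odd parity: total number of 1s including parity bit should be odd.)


Number of 1s in data: 3
Parity bit: 0

0


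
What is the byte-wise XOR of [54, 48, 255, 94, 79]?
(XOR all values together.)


XOR chain: 54 ^ 48 ^ 255 ^ 94 ^ 79 = 232

232


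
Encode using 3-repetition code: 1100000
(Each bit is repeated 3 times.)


Each bit -> 3 copies

111111000000000000000


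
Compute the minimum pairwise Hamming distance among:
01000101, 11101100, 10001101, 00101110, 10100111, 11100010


Comparing all pairs, minimum distance: 3
Can detect 2 errors, correct 1 errors

3


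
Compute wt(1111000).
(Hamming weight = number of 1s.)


Counting 1s in 1111000

4


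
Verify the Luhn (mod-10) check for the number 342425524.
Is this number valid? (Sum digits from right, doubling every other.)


Luhn sum = 37
37 mod 10 = 7

Invalid (Luhn sum mod 10 = 7)


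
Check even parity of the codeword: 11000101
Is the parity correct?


Number of 1s: 4

Yes, parity is correct (4 ones)


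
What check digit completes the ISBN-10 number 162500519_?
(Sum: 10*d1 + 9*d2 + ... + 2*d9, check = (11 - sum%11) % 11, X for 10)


Weighted sum: 156
156 mod 11 = 2

Check digit: 9


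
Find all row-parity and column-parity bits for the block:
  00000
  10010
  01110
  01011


Row parities: 0011
Column parities: 10111

Row P: 0011, Col P: 10111, Corner: 0


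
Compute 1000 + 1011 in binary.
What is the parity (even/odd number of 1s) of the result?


1000 = 8
1011 = 11
Sum = 19 = 10011
1s count = 3

odd parity (3 ones in 10011)


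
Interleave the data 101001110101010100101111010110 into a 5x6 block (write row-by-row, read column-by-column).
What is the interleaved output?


Matrix:
  101001
  110101
  010100
  101111
  010110
Read columns: 110100110110010011110001111010

110100110110010011110001111010


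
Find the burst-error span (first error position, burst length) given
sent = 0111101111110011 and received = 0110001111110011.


XOR: 0001100000000000

Burst at position 3, length 2
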